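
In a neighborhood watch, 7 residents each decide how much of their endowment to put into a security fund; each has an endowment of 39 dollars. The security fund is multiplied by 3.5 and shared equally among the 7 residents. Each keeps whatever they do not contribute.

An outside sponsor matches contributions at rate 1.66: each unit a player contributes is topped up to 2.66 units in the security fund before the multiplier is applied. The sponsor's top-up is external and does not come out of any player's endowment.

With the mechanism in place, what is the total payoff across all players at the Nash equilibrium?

The effective private return per unit is now 3.5 × 2.66 / 7 = 1.3300 > 1, so every player's dominant strategy flips to full contribution.
At the Nash equilibrium everyone contributes 39. Group total payoff = 3.5 × 2.66 × 273 = 2541.63.

2541.63 dollars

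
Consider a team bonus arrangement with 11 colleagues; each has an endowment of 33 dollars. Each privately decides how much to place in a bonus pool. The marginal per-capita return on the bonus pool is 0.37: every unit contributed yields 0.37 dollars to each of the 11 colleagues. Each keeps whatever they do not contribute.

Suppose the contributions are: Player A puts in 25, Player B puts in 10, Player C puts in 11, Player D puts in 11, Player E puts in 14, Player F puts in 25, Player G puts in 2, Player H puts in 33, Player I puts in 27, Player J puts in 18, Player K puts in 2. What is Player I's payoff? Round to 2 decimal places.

71.86 dollars

Total contributed: 25 + 10 + 11 + 11 + 14 + 25 + 2 + 33 + 27 + 18 + 2 = 178.
Each receives 0.37 × 178 = 65.86 from the bonus pool.
Player I keeps 33 − 27 = 6, so Player I's payoff is 6 + 65.86 = 71.86.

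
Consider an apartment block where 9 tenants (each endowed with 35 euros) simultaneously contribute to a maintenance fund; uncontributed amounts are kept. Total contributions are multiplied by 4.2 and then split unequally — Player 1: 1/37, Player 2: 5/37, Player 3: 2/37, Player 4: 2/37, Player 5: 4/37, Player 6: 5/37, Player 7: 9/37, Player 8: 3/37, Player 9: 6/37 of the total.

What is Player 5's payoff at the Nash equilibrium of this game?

50.89 euros

A player with share s gets back 4.2·s per unit contributed, so full contribution is dominant for anyone with s > 1/4.2 = 0.2381 and zero contribution is dominant for anyone below.
Player 7 alone (share 9/37) is above the threshold, contributing 35; the remaining 8 contribute 0. Total contributed: 35.
Player 5 keeps 35 and receives 4.2 × 35 × 4/37 = 15.89 from the maintenance fund, for a payoff of 50.89.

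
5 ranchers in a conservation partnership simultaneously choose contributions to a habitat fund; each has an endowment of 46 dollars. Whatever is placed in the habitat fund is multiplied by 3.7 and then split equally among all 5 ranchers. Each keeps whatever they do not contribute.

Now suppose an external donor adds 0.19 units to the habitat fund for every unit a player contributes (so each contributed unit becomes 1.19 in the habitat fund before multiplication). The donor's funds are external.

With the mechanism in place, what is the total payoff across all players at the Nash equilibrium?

230.00 dollars

With the mechanism, a contributed unit returns 3.7 × 1.19 / 5 = 0.8806 per unit of net cost — still below 1 — so contributing 0 remains dominant for every player.
Everyone keeps their endowment and the group total is 5 × 46 = 230.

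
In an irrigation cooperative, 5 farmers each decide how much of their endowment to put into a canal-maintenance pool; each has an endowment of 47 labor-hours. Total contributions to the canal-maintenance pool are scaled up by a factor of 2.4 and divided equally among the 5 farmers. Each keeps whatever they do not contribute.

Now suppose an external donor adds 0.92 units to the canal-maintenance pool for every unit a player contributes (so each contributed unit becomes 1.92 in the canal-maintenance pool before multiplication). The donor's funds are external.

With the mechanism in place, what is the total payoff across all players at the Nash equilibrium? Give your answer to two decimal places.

Even with the mechanism, each unit contributed returns only 2.4 × 1.92 / 5 = 0.9216 per unit of net cost, so contributing nothing is still dominant.
Everyone keeps their endowment and the group total is 5 × 47 = 235.

235.00 labor-hours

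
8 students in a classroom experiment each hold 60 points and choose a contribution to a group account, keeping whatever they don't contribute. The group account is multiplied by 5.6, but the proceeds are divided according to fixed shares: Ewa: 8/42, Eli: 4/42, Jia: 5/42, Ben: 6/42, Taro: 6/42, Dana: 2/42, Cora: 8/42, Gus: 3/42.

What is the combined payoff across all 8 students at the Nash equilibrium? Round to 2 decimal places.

Each unit j contributes comes back to j as 5.6 × (j's share), so j prefers to contribute only if that share exceeds 1/5.6 = 0.1786; otherwise keeping the unit dominates.
The shares above 0.1786 belong to Ewa and Cora, contributing 60 each; the remaining 6 contribute 0. Total contributed: 120.
The group account pays out 5.6 × 120 = 672.00 in total (split across the unequal shares, but the aggregate is all that matters for the group sum).
The 6 free-riders keep 60 each, adding 360. Group total = 360 + 672.00 = 1032.00.

1032.00 points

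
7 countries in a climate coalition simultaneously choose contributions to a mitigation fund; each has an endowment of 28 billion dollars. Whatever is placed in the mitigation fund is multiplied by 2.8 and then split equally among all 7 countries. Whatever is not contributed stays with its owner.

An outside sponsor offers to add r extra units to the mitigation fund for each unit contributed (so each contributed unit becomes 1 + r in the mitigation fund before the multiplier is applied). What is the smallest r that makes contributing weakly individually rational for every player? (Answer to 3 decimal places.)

1.500

With matching at rate r, one contributed unit becomes (1 + r) in the mitigation fund and returns 2.8 × (1 + r) / 7 to the contributor.
Setting this equal to 1: 1 + r = 7/2.8 = 2.5000.
So the minimum matching rate is r = 2.5000 − 1 = 1.500.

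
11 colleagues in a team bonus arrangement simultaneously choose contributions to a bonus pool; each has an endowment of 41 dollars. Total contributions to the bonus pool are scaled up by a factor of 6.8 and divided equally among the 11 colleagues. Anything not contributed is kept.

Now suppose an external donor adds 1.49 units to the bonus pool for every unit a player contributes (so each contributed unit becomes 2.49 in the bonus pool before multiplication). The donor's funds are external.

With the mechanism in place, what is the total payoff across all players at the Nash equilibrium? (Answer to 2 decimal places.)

7636.33 dollars

With the mechanism, a contributed unit returns 6.8 × 2.49 / 11 = 1.5393 per unit of net cost to the contributor — now above 1 — so contributing fully is weakly dominant for every player.
At the Nash equilibrium everyone contributes 41. Group total payoff = 6.8 × 2.49 × 451 = 7636.33.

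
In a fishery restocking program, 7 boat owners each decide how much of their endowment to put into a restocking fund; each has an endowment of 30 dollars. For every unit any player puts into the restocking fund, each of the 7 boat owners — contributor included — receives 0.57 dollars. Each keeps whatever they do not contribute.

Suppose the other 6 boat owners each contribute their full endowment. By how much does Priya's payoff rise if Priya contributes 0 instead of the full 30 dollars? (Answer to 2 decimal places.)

Switching from a contribution of 30 to 0 lets Priya keep an extra 30 dollars, but lowers the restocking fund by 30, which costs Priya their own share of that drop: 0.57 × 30 = 17.10.
Net gain = 30 − 17.10 = 12.90. The private return per contributed unit (0.57) is below 1, so free-riding is indeed the best response regardless of what the others do.

12.90 dollars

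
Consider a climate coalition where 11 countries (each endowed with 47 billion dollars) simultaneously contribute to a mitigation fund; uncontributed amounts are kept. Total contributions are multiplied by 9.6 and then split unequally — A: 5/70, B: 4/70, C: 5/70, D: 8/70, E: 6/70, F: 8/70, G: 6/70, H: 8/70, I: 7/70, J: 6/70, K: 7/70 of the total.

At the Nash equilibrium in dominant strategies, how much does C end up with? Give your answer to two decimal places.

Each unit j contributes comes back to j as 9.6 × (j's share), so j prefers to contribute only if that share exceeds 1/9.6 = 0.1042; otherwise keeping the unit dominates.
D, F and H are above the threshold, contributing 47 each; the remaining 8 contribute 0. Total contributed: 141.
C keeps 47 and receives 9.6 × 141 × 5/70 = 96.69 from the mitigation fund, for a payoff of 143.69.

143.69 billion dollars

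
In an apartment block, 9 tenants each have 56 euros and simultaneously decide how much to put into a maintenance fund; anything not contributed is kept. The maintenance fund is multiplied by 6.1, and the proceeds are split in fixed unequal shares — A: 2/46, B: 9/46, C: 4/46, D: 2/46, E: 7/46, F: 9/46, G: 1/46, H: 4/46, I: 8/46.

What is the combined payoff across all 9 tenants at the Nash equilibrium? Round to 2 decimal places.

A player with share s gets back 6.1·s per unit contributed, so full contribution is dominant for anyone with s > 1/6.1 = 0.1639 and zero contribution is dominant for anyone below.
B, F and I are above the threshold, contributing 56 each; the remaining 6 contribute 0. Total contributed: 168.
The maintenance fund pays out 6.1 × 168 = 1024.80 in total (split across the unequal shares, but the aggregate is all that matters for the group sum).
The 6 free-riders keep 56 each, adding 336. Group total = 336 + 1024.80 = 1360.80.

1360.80 euros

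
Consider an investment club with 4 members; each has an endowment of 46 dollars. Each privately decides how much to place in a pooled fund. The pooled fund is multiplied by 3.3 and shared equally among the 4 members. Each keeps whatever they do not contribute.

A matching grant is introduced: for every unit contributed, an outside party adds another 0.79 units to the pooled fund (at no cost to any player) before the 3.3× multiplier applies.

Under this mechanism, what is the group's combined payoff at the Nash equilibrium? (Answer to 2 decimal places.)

Under the mechanism each unit contributed yields 3.3 × 1.79 / 4 = 1.4768 back to its contributor per unit of net cost, which exceeds 1, making full contribution the dominant choice for everyone.
So the Nash equilibrium is full contribution by all 4; the group earns 3.3 × 1.79 × 184 = 1086.89.

1086.89 dollars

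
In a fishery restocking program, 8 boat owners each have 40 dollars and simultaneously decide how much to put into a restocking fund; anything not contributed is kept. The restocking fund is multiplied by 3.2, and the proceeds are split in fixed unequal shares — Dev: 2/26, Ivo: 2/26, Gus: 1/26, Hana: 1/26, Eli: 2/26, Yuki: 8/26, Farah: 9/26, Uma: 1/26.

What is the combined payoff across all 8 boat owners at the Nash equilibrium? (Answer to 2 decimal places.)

408.00 dollars

A player with share s gets back 3.2·s per unit contributed, so full contribution is dominant for anyone with s > 1/3.2 = 0.3125 and zero contribution is dominant for anyone below.
The only share above 0.3125 is Farah's 9/26, contributing 40; the remaining 7 contribute 0. Total contributed: 40.
The restocking fund pays out 3.2 × 40 = 128.00 in total (split across the unequal shares, but the aggregate is all that matters for the group sum).
The 7 free-riders keep 40 each, adding 280. Group total = 280 + 128.00 = 408.00.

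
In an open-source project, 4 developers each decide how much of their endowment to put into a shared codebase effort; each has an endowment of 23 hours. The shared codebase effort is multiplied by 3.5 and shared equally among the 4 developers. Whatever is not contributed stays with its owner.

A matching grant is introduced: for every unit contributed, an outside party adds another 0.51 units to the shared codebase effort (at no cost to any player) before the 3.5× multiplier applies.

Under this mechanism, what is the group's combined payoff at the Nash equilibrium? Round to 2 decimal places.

Under the mechanism each unit contributed yields 3.5 × 1.51 / 4 = 1.3213 back to its contributor per unit of net cost, which exceeds 1, making full contribution the dominant choice for everyone.
At the Nash equilibrium everyone contributes 23. Group total payoff = 3.5 × 1.51 × 92 = 486.22.

486.22 hours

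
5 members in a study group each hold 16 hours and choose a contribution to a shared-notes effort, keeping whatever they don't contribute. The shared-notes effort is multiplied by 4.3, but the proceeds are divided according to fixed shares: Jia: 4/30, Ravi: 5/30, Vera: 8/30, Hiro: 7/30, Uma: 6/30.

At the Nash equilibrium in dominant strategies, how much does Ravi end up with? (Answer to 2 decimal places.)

Player j's private return per contributed unit is 4.3 × (j's share). Contributing is weakly dominant for j when that share is at least 1/4.3 = 0.2326, and contributing 0 is dominant otherwise.
Vera and Hiro clear that bar, contributing 16 each; the remaining 3 contribute 0. Total contributed: 32.
Ravi keeps 16 and receives 4.3 × 32 × 5/30 = 22.93 from the shared-notes effort, for a payoff of 38.93.

38.93 hours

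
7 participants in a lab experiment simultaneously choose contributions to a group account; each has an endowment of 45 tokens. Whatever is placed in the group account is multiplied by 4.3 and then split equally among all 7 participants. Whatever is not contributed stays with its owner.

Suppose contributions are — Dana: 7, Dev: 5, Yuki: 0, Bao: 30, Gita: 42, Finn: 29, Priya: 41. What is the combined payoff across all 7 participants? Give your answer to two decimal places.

Total contributed: 7 + 5 + 0 + 30 + 42 + 29 + 41 = 154; total kept: 7 × 45 − 154 = 161.
The group account pays out 4.3 × 154 = 662.20 in aggregate.
Group total = 161 + 662.20 = 823.20.

823.20 tokens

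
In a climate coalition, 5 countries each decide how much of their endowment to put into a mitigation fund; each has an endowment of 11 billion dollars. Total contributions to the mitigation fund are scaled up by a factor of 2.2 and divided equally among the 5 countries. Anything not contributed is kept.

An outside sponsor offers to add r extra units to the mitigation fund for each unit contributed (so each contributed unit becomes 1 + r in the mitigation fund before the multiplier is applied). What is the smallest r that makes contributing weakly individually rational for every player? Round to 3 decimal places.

1.273

With matching at rate r, one contributed unit becomes (1 + r) in the mitigation fund and returns 2.2 × (1 + r) / 5 to the contributor.
Setting this equal to 1: 1 + r = 5/2.2 = 2.2727.
So the minimum matching rate is r = 2.2727 − 1 = 1.273.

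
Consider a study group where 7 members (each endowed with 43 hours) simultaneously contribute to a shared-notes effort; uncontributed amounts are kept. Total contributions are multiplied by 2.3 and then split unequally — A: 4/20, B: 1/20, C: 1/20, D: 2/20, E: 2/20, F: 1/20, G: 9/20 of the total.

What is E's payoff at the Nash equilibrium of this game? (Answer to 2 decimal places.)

52.89 hours

Each unit j contributes comes back to j as 2.3 × (j's share), so j prefers to contribute only if that share exceeds 1/2.3 = 0.4348; otherwise keeping the unit dominates.
G alone (share 9/20) is above the threshold, contributing 43; the remaining 6 contribute 0. Total contributed: 43.
E keeps 43 and receives 2.3 × 43 × 2/20 = 9.89 from the shared-notes effort, for a payoff of 52.89.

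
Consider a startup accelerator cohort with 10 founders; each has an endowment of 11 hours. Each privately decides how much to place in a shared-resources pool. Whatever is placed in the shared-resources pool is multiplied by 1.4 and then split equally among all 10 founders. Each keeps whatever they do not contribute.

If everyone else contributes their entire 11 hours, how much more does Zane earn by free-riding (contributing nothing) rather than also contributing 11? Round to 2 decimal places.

9.46 hours

Switching from a contribution of 11 to 0 lets Zane keep an extra 11 hours, but lowers the shared-resources pool by 11, which costs Zane their own share of that drop: 1.4/10 × 11 = 1.54.
Net gain = 11 − 1.54 = 9.46. The private return per contributed unit (0.1400) is below 1, so free-riding is indeed the best response regardless of what the others do.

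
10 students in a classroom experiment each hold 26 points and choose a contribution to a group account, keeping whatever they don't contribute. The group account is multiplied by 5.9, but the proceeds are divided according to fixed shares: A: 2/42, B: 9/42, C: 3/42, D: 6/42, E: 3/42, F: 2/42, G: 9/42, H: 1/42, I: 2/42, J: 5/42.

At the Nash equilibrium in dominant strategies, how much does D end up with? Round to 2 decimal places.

69.83 points

A player with share s gets back 5.9·s per unit contributed, so full contribution is dominant for anyone with s > 1/5.9 = 0.1695 and zero contribution is dominant for anyone below.
B and G are above the threshold, contributing 26 each; the remaining 8 contribute 0. Total contributed: 52.
D keeps 26 and receives 5.9 × 52 × 6/42 = 43.83 from the group account, for a payoff of 69.83.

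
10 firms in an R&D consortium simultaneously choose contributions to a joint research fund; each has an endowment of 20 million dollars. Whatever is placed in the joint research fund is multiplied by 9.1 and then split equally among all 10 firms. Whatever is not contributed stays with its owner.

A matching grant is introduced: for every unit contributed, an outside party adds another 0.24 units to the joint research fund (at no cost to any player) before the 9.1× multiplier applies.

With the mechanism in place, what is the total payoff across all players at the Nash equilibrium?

Under the mechanism each unit contributed yields 9.1 × 1.24 / 10 = 1.1284 back to its contributor per unit of net cost, which exceeds 1, making full contribution the dominant choice for everyone.
At the Nash equilibrium everyone contributes 20. Group total payoff = 9.1 × 1.24 × 200 = 2256.80.

2256.80 million dollars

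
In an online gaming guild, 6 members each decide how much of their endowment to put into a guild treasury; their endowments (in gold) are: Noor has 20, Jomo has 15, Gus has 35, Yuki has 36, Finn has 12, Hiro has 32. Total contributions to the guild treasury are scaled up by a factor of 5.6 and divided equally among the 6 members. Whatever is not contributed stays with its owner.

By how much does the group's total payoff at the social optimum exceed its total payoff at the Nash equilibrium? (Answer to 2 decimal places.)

690.00 gold

The private return per contributed unit is 5.6/6 = 0.9333 < 1 for every player regardless of endowment, so the Nash equilibrium is zero contribution and the group total is Σ E_j = 20 + 15 + 35 + 36 + 12 + 32 = 150.
Each contributed unit returns 5.600 to the group, so the social optimum is full contribution by everyone: group total = 5.600 × 150 = 840.00.
Efficiency loss = (5.600 − 1) × 150 = 690.00.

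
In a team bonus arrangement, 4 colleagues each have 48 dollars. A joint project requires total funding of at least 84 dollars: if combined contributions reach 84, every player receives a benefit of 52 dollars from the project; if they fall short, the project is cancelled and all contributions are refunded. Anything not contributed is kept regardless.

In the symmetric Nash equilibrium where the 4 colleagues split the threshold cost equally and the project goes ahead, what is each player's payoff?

79 dollars

Equal share of the threshold: 84/4 = 21.
At this profile no one gains by cutting their contribution: any cut drops the total below 84, the project is cancelled, contributions are refunded, and the deviator ends with 48, which is less than 48 − 21 + 52 = 79. Contributing more than 21 just wastes the excess. So contributing exactly 21 is a best response.
Each player's payoff: 48 − 21 + 52 = 79.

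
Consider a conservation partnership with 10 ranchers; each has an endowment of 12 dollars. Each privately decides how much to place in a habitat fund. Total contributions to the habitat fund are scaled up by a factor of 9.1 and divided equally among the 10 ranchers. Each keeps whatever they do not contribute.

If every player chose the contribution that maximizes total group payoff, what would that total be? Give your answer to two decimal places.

1092.00 dollars

Each contributed unit returns 9.100 to the group as a whole (0.9100 to each of 10 players), which exceeds 1, so the social optimum is full contribution: group total = 9.100 × 120 = 1092.00.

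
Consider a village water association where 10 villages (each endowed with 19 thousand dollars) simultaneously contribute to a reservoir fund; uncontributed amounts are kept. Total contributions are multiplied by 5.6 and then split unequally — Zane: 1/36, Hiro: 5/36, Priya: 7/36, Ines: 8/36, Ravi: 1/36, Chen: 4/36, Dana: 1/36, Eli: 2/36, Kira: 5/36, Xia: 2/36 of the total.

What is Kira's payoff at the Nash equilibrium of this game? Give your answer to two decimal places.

48.56 thousand dollars

A player with share s gets back 5.6·s per unit contributed, so full contribution is dominant for anyone with s > 1/5.6 = 0.1786 and zero contribution is dominant for anyone below.
The shares above 0.1786 belong to Priya and Ines, contributing 19 each; the remaining 8 contribute 0. Total contributed: 38.
Kira keeps 19 and receives 5.6 × 38 × 5/36 = 29.56 from the reservoir fund, for a payoff of 48.56.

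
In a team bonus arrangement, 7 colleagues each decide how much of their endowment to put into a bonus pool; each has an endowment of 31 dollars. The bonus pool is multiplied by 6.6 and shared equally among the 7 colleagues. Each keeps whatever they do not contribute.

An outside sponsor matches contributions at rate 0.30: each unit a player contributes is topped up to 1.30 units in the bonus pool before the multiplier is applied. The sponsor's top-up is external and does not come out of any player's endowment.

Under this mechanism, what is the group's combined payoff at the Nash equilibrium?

1861.86 dollars

With the mechanism, a contributed unit returns 6.6 × 1.30 / 7 = 1.2257 per unit of net cost to the contributor — now above 1 — so contributing fully is weakly dominant for every player.
At the Nash equilibrium everyone contributes 31. Group total payoff = 6.6 × 1.30 × 217 = 1861.86.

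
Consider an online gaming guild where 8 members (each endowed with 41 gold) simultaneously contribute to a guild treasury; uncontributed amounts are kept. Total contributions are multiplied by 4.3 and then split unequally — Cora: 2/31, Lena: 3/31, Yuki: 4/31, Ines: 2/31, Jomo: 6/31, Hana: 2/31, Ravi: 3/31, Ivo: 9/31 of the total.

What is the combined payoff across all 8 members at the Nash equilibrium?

463.30 gold

For player j, contributing a unit is worthwhile iff 4.3 × (j's share) ≥ 1, i.e. iff j's share is at least 0.2326.
Only Ivo (9/31) clears that bar, contributing 41; the remaining 7 contribute 0. Total contributed: 41.
The guild treasury pays out 4.3 × 41 = 176.30 in total (split across the unequal shares, but the aggregate is all that matters for the group sum).
The 7 free-riders keep 41 each, adding 287. Group total = 287 + 176.30 = 463.30.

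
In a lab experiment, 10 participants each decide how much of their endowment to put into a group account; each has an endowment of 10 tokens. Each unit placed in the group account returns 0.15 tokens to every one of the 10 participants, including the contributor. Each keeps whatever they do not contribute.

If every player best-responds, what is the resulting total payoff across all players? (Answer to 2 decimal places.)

The private return per contributed unit is 0.15 < 1, so contributing 0 is dominant for every player. At the Nash equilibrium everyone keeps their 10, and the group total is 10 × 10 = 100.

100.00 tokens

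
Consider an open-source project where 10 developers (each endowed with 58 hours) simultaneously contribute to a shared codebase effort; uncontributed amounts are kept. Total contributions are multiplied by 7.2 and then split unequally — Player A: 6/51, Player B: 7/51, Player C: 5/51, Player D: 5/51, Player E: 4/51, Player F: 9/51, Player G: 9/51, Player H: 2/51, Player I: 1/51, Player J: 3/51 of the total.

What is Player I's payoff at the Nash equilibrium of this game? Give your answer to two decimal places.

Player j's private return per contributed unit is 7.2 × (j's share). Contributing is weakly dominant for j when that share is at least 1/7.2 = 0.1389, and contributing 0 is dominant otherwise.
Player F and Player G are above the threshold, contributing 58 each; the remaining 8 contribute 0. Total contributed: 116.
Player I keeps 58 and receives 7.2 × 116 × 1/51 = 16.38 from the shared codebase effort, for a payoff of 74.38.

74.38 hours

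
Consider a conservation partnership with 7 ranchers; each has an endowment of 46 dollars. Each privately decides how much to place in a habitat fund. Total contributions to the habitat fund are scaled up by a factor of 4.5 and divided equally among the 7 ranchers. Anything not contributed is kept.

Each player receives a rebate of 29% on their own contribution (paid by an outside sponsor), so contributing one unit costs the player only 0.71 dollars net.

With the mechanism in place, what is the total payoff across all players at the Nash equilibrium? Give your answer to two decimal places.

With the mechanism, a contributed unit returns (4.5/7) / 0.71 = 0.9054 per unit of net cost — still below 1 — so contributing 0 remains dominant for every player.
At the Nash equilibrium no one contributes; group total payoff = 7 × 46 = 322.

322.00 dollars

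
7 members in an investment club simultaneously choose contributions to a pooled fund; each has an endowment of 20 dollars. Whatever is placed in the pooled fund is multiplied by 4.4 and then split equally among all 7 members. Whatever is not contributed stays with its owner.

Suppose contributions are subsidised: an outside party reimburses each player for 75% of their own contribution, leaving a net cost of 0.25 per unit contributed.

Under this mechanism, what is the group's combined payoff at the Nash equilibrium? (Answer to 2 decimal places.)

The effective private return per unit is now (4.4/7) / 0.25 = 2.5143 > 1, so every player's dominant strategy flips to full contribution.
At the Nash equilibrium everyone contributes 20. Group total payoff = 7 × (20 × 0.75 + 4.4 × 20) = 721.00.

721.00 dollars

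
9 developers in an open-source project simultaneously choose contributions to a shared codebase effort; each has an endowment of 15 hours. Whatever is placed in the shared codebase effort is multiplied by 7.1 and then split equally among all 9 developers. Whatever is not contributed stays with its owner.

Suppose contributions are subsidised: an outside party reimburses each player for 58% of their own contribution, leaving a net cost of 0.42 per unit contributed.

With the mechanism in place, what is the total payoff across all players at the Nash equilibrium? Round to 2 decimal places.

Under the mechanism each unit contributed yields (7.1/9) / 0.42 = 1.8783 back to its contributor per unit of net cost, which exceeds 1, making full contribution the dominant choice for everyone.
At the Nash equilibrium everyone contributes 15. Group total payoff = 9 × (15 × 0.58 + 7.1 × 15) = 1036.80.

1036.80 hours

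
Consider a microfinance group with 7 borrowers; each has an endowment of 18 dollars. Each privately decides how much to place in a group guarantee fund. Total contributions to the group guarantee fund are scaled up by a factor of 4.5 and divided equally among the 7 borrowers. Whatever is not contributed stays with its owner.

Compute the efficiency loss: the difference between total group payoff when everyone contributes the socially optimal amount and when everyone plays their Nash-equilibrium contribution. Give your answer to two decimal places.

441.00 dollars

Each contributed unit returns 4.5/7 = 0.6429 to its contributor — below 1 — so contributing 0 is dominant for every player. At the Nash equilibrium everyone keeps their 18, and the group total is 7 × 18 = 126.
Each contributed unit returns 4.500 to the group as a whole (0.6429 to each of 7 players), which exceeds 1, so the social optimum is full contribution: group total = 4.500 × 126 = 567.00.
Efficiency loss = 567.00 − 126 = 441.00.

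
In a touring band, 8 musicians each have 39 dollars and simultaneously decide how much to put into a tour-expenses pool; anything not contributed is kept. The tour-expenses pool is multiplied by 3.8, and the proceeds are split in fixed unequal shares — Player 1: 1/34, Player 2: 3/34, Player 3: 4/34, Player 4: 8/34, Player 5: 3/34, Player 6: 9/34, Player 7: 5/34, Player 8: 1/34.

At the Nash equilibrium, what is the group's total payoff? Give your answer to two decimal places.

Player j's private return per contributed unit is 3.8 × (j's share). Contributing is weakly dominant for j when that share is at least 1/3.8 = 0.2632, and contributing 0 is dominant otherwise.
Only Player 6 (9/34) clears that bar, contributing 39; the remaining 7 contribute 0. Total contributed: 39.
The tour-expenses pool pays out 3.8 × 39 = 148.20 in total (split across the unequal shares, but the aggregate is all that matters for the group sum).
The 7 free-riders keep 39 each, adding 273. Group total = 273 + 148.20 = 421.20.

421.20 dollars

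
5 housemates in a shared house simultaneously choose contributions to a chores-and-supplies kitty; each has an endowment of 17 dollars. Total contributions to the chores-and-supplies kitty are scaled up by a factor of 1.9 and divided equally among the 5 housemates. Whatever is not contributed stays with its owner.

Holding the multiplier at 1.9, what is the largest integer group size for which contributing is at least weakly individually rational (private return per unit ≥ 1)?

Private return per unit is 1.9/(group size), which is ≥ 1 whenever the group size is ≤ 1.9.
The largest such integer is 1.

1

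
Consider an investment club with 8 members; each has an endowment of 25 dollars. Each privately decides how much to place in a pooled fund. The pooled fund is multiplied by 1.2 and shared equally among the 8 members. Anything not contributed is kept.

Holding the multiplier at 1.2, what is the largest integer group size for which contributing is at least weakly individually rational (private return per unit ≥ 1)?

Private return per unit is 1.2/(group size), which is ≥ 1 whenever the group size is ≤ 1.2.
The largest such integer is 1.

1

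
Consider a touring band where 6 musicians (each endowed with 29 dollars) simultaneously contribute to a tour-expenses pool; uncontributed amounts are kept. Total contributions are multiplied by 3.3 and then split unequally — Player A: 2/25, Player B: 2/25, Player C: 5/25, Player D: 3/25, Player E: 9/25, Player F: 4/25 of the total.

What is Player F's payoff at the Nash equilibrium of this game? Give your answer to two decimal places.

For player j, contributing a unit is worthwhile iff 3.3 × (j's share) ≥ 1, i.e. iff j's share is at least 0.3030.
Only Player E (9/25) clears that bar, contributing 29; the remaining 5 contribute 0. Total contributed: 29.
Player F keeps 29 and receives 3.3 × 29 × 4/25 = 15.31 from the tour-expenses pool, for a payoff of 44.31.

44.31 dollars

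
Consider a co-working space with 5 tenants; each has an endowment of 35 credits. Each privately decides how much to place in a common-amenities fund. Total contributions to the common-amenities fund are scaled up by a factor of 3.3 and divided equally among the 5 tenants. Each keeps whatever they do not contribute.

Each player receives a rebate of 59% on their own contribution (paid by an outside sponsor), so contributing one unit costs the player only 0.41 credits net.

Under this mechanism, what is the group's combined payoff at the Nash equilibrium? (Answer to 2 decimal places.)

680.75 credits

Under the mechanism each unit contributed yields (3.3/5) / 0.41 = 1.6098 back to its contributor per unit of net cost, which exceeds 1, making full contribution the dominant choice for everyone.
At the Nash equilibrium everyone contributes 35. Group total payoff = 5 × (35 × 0.59 + 3.3 × 35) = 680.75.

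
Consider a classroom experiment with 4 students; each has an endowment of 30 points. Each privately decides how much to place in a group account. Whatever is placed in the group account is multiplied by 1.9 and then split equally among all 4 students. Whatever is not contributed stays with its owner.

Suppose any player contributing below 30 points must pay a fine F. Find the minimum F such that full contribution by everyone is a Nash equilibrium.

15.75 points

Given the others contribute fully, the best deviation is to contribute 0 (any partial contribution still incurs the fine and gives up units whose private return 0.4750 is below 1).
Deviating from 30 to 0 saves 30 points but forfeits the deviator's share of the drop in the group account: 1.9/4 × 30 = 14.25.
So the deviation gain is 30 − 14.25 = 15.75, and the fine must be at least 15.75 points to wipe it out.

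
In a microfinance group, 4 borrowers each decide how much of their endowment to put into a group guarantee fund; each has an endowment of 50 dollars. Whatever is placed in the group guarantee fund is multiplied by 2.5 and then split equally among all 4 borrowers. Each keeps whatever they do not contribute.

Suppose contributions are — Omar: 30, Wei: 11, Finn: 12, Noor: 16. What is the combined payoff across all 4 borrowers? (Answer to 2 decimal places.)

Total contributed: 30 + 11 + 12 + 16 = 69; total kept: 4 × 50 − 69 = 131.
The group guarantee fund pays out 2.5 × 69 = 172.50 in aggregate.
Group total = 131 + 172.50 = 303.50.

303.50 dollars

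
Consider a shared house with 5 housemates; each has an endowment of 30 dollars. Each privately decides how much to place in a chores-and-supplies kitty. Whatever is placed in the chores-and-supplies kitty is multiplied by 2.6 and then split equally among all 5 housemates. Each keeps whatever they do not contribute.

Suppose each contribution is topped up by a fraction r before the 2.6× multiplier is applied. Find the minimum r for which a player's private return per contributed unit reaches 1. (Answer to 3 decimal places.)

With matching at rate r, one contributed unit becomes (1 + r) in the chores-and-supplies kitty and returns 2.6 × (1 + r) / 5 to the contributor.
Setting this equal to 1: 1 + r = 5/2.6 = 1.9231.
So the minimum matching rate is r = 1.9231 − 1 = 0.923.

0.923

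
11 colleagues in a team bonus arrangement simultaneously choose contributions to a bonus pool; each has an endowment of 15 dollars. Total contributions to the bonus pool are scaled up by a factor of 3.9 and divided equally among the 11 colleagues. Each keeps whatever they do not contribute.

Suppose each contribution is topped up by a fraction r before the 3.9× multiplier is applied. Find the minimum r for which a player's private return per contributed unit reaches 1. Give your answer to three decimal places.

1.821

With matching at rate r, one contributed unit becomes (1 + r) in the bonus pool and returns 3.9 × (1 + r) / 11 to the contributor.
Setting this equal to 1: 1 + r = 11/3.9 = 2.8205.
So the minimum matching rate is r = 2.8205 − 1 = 1.821.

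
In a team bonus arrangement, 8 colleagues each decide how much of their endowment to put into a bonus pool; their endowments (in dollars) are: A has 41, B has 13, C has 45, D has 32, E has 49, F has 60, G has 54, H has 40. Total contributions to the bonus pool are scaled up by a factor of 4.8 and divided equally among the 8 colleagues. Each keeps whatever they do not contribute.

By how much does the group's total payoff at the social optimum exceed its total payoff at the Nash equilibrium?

The private return per contributed unit is 4.8/8 = 0.6000 < 1 for every player regardless of endowment, so the Nash equilibrium is zero contribution and the group total is Σ E_j = 41 + 13 + 45 + 32 + 49 + 60 + 54 + 40 = 334.
Each contributed unit returns 4.800 to the group, so the social optimum is full contribution by everyone: group total = 4.800 × 334 = 1603.20.
Efficiency loss = (4.800 − 1) × 334 = 1269.20.

1269.20 dollars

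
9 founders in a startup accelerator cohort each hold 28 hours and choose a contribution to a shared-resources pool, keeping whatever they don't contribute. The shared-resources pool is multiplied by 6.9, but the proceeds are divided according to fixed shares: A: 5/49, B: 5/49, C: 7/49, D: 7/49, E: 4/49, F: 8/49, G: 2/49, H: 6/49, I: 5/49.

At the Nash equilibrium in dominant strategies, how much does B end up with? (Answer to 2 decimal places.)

47.71 hours

A player with share s gets back 6.9·s per unit contributed, so full contribution is dominant for anyone with s > 1/6.9 = 0.1449 and zero contribution is dominant for anyone below.
The only share above 0.1449 is F's 8/49, contributing 28; the remaining 8 contribute 0. Total contributed: 28.
B keeps 28 and receives 6.9 × 28 × 5/49 = 19.71 from the shared-resources pool, for a payoff of 47.71.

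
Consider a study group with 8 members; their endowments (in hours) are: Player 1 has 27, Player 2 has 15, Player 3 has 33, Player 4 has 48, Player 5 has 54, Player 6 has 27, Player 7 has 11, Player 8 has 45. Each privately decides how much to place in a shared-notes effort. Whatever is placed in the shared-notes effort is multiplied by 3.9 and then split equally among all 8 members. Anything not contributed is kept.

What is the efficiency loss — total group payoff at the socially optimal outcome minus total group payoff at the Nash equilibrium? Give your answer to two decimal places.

754.00 hours

The private return per contributed unit is 3.9/8 = 0.4875 < 1 for every player regardless of endowment, so the Nash equilibrium is zero contribution and the group total is Σ E_j = 27 + 15 + 33 + 48 + 54 + 27 + 11 + 45 = 260.
Each contributed unit returns 3.900 to the group, so the social optimum is full contribution by everyone: group total = 3.900 × 260 = 1014.00.
Efficiency loss = (3.900 − 1) × 260 = 754.00.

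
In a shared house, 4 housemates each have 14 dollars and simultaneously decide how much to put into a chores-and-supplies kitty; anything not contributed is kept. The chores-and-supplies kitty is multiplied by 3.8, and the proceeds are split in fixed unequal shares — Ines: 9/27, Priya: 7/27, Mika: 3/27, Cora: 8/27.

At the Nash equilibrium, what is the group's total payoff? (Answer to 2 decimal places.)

Player j's private return per contributed unit is 3.8 × (j's share). Contributing is weakly dominant for j when that share is at least 1/3.8 = 0.2632, and contributing 0 is dominant otherwise.
Ines and Cora clear that bar, contributing 14 each; the remaining 2 contribute 0. Total contributed: 28.
The chores-and-supplies kitty pays out 3.8 × 28 = 106.40 in total (split across the unequal shares, but the aggregate is all that matters for the group sum).
The 2 free-riders keep 14 each, adding 28. Group total = 28 + 106.40 = 134.40.

134.40 dollars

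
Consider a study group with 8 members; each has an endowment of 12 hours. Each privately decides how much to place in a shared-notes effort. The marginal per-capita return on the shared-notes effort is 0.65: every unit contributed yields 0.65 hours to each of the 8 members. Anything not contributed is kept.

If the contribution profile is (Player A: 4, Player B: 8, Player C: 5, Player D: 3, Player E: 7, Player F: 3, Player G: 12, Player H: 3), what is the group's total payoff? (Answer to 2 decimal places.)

285.00 hours

Total contributed: 4 + 8 + 5 + 3 + 7 + 3 + 12 + 3 = 45; total kept: 8 × 12 − 45 = 51.
The shared-notes effort pays out 0.65 × 8 × 45 = 234.00 in aggregate.
Group total = 51 + 234.00 = 285.00.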